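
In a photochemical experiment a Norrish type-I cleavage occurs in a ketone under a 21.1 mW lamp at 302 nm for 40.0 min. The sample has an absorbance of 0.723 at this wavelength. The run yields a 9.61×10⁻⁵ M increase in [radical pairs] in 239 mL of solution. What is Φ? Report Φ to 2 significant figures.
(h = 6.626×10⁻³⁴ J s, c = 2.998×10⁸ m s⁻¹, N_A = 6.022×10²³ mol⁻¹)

Product: (9.61×10⁻⁵ M)(0.239 L) = 2.297×10⁻⁵ mol.
Photon energy at 302 nm: hc/λ = (6.626×10⁻³⁴)(2.998×10⁸)/(302×10⁻⁹) = 6.578×10⁻¹⁹ J.
Energy delivered: (21.1 mW)(2400 s) = 50.64 J.
Photons incident: 50.64 / 6.578×10⁻¹⁹ = 7.698×10¹⁹, i.e. 7.698×10¹⁹/6.022×10²³ = 1.278×10⁻⁴ mol.
Fraction absorbed: 1 − 10^(−0.723) = 0.8108.
Photons absorbed: 0.8108 × 1.278×10⁻⁴ = 1.036×10⁻⁴ mol.
Φ = 2.297×10⁻⁵ mol / 1.036×10⁻⁴ mol photons = 0.22.

Φ = 0.22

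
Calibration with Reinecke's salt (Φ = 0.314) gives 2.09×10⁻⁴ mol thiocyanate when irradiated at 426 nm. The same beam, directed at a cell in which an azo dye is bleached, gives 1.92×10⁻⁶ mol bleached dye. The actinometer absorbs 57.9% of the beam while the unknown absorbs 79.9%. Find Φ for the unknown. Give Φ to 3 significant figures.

Photons absorbed by the actinometer: 2.09×10⁻⁴ / 0.314 = 6.656×10⁻⁴ mol.
Incident flux: 6.656×10⁻⁴ / 0.579 = 0.001150 einstein.
Absorbed by unknown: 0.799 × 0.001150 = 9.189×10⁻⁴ mol.
Φ(unknown) = 1.92×10⁻⁶ / 9.189×10⁻⁴ = 0.00209.

Φ = 0.00209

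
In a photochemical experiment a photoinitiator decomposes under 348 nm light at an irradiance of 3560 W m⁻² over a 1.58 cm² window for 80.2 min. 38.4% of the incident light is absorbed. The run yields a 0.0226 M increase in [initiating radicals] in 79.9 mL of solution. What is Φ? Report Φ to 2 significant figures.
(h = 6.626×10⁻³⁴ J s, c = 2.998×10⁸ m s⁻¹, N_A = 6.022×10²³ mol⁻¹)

Φ = 0.60

Product: (0.0226 M)(0.0799 L) = 0.001806 mol.
Photon energy at 348 nm: hc/λ = (6.626×10⁻³⁴)(2.998×10⁸)/(348×10⁻⁹) = 5.708×10⁻¹⁹ J.
Energy delivered: (3560 W m⁻²)(1.58×10⁻⁴ m²)(4812 s) = 2707 J.
Photons incident: 2707 / 5.708×10⁻¹⁹ = 4.742×10²¹, i.e. 4.742×10²¹/6.022×10²³ = 0.007874 mol.
Photons absorbed: 0.384 × 0.007874 = 0.003024 mol.
Φ = 0.001806 mol / 0.003024 mol photons = 0.60.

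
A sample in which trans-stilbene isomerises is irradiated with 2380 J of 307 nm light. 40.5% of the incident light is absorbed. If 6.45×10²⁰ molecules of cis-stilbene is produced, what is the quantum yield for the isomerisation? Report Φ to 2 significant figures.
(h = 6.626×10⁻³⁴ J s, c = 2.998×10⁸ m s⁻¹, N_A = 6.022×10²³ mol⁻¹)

Φ = 0.43

Product: 6.45×10²⁰ / 6.022×10²³ = 0.001071 mol.
Photon energy at 307 nm: hc/λ = (6.626×10⁻³⁴)(2.998×10⁸)/(307×10⁻⁹) = 6.471×10⁻¹⁹ J.
Photons incident: 2380 / 6.471×10⁻¹⁹ = 3.678×10²¹, i.e. 3.678×10²¹/6.022×10²³ = 0.006108 mol.
Photons absorbed: 0.405 × 0.006108 = 0.002474 mol.
Φ = 0.001071 mol / 0.002474 mol photons = 0.43.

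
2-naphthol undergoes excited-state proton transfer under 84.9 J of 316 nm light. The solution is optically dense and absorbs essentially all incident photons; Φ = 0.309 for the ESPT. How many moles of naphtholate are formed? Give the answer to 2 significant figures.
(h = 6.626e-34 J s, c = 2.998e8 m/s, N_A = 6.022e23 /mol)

6.9e-5 mol

Photon energy at 316 nm: hc/λ = (6.626e-34)(2.998e8)/(316e-9) = 6.286e-19 J.
Photons incident: 84.9 / 6.286e-19 = 1.351e20, i.e. 1.351e20/6.022e23 = 2.243e-4 mol.
Product: Φ × n_abs = 0.309 × 2.243e-4 = 6.931e-5 mol.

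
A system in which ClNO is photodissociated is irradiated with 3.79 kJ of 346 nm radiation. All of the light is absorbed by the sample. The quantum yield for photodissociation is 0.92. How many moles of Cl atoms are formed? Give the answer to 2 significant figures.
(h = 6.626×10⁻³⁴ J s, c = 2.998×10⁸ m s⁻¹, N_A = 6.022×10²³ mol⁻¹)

Photon energy at 346 nm: hc/λ = (6.626×10⁻³⁴)(2.998×10⁸)/(346×10⁻⁹) = 5.741×10⁻¹⁹ J.
Incident energy: 3.79 kJ = 3790 J.
Photons incident: 3790 / 5.741×10⁻¹⁹ = 6.602×10²¹, i.e. 6.602×10²¹/6.022×10²³ = 0.01096 mol.
Product: Φ × n_abs = 0.92 × 0.01096 = 0.01008 mol.

0.010 mol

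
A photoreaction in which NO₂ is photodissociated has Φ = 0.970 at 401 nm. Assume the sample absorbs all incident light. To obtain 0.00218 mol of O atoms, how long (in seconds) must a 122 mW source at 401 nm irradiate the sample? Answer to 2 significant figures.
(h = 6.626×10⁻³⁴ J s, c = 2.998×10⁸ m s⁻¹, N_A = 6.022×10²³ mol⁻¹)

t ≈ 5500 s

Photons that must be absorbed: 0.00218 / 0.970 = 0.002247 mol.
Photon energy: hc/λ = 4.954×10⁻¹⁹ J; per mole, 2.983×10⁵ J mol⁻¹.
Energy required: 0.002247 × 2.983×10⁵ = 670.3 J.
Time: 670.3 J / 0.122 W = 5500 s.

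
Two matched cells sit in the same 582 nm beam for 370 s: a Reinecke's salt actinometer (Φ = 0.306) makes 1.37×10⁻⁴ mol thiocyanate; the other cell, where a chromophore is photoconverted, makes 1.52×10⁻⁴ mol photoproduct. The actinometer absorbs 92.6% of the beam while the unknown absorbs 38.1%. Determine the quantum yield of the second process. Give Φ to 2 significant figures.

Photons absorbed by the actinometer: 1.37×10⁻⁴ / 0.306 = 4.477×10⁻⁴ mol.
Incident flux: 4.477×10⁻⁴ / 0.926 = 4.835×10⁻⁴ einstein.
Absorbed by unknown: 0.381 × 4.835×10⁻⁴ = 1.842×10⁻⁴ mol.
Φ(unknown) = 1.52×10⁻⁴ / 1.842×10⁻⁴ = 0.83.

Φ = 0.83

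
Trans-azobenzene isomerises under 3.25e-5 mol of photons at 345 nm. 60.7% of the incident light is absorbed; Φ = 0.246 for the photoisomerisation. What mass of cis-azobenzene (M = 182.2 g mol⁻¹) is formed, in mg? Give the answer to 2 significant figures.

0.88 mg

Photons absorbed: 0.607 × 3.25e-5 = 1.973e-5 mol.
Product: Φ × n_abs = 0.246 × 1.973e-5 = 4.854e-6 mol.
Mass: 4.854e-6 × 182.2 = 8.844e-4 g = 0.88 mg.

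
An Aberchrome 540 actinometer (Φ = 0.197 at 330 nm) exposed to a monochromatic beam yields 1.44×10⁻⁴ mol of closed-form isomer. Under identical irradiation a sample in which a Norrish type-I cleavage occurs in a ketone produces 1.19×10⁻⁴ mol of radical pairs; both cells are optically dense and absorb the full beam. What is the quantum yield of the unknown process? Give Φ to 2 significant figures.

Photons absorbed by the actinometer: 1.44×10⁻⁴ / 0.197 = 7.310×10⁻⁴ mol.
Φ(unknown) = 1.19×10⁻⁴ / 7.310×10⁻⁴ = 0.16.

Φ = 0.16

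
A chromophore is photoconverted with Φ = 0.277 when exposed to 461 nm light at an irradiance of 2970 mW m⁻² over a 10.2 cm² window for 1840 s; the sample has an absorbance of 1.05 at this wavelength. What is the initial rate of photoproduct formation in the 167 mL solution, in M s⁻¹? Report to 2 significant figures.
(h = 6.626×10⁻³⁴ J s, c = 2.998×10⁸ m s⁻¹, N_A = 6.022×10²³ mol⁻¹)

Photon energy at 461 nm: hc/λ = (6.626×10⁻³⁴)(2.998×10⁸)/(461×10⁻⁹) = 4.309×10⁻¹⁹ J.
Energy delivered: (2970 mW m⁻²)(10.2×10⁻⁴ m²)(1840 s) = 5.574 J.
Photons incident: 5.574 / 4.309×10⁻¹⁹ = 1.294×10¹⁹, i.e. 1.294×10¹⁹/6.022×10²³ = 2.149×10⁻⁵ mol.
Fraction absorbed: 1 − 10^(−1.05) = 0.9109.
Photons absorbed: 0.9109 × 2.149×10⁻⁵ = 1.958×10⁻⁵ mol.
Product formed: 0.277 × 1.958×10⁻⁵ = 5.424×10⁻⁶ mol.
Rate: 5.424×10⁻⁶ mol / (1840 s × 0.167 L) = 1.8×10⁻⁸ M s⁻¹.

1.8×10⁻⁸ M s⁻¹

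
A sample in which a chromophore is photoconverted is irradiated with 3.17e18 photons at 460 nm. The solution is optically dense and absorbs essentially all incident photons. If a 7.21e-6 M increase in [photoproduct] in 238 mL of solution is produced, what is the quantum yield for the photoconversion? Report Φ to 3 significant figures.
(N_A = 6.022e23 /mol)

Φ = 0.326

Product: (7.21e-6 M)(0.238 L) = 1.716e-6 mol.
Moles of photons: 3.17e18 / 6.022e23 = 5.264e-6 mol.
Φ = 1.716e-6 mol / 5.264e-6 mol photons = 0.326.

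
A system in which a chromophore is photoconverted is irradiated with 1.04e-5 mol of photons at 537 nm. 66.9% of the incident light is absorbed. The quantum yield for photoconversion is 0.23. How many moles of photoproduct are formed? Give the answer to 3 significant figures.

Photons absorbed: 0.669 × 1.04e-5 = 6.958e-6 mol.
Product: Φ × n_abs = 0.23 × 6.958e-6 = 1.600e-6 mol.

1.60e-6 mol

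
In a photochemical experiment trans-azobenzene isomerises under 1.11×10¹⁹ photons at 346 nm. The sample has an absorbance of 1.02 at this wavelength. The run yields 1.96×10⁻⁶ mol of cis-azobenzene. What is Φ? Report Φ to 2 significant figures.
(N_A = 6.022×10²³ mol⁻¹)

Φ = 0.12

Moles of photons: 1.11×10¹⁹ / 6.022×10²³ = 1.843×10⁻⁵ mol.
Fraction absorbed: 1 − 10^(−1.02) = 0.9045.
Photons absorbed: 0.9045 × 1.843×10⁻⁵ = 1.667×10⁻⁵ mol.
Φ = 1.96×10⁻⁶ mol / 1.667×10⁻⁵ mol photons = 0.12.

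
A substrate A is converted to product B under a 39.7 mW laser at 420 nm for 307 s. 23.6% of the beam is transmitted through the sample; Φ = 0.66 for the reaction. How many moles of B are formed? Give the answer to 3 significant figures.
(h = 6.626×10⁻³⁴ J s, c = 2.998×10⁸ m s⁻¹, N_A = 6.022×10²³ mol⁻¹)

2.16×10⁻⁵ mol

Photon energy at 420 nm: hc/λ = (6.626×10⁻³⁴)(2.998×10⁸)/(420×10⁻⁹) = 4.730×10⁻¹⁹ J.
Energy delivered: (39.7 mW)(307 s) = 12.19 J.
Photons incident: 12.19 / 4.730×10⁻¹⁹ = 2.577×10¹⁹, i.e. 2.577×10¹⁹/6.022×10²³ = 4.279×10⁻⁵ mol.
Fraction absorbed: 1 − 23.6/100 = 0.7640.
Photons absorbed: 0.7640 × 4.279×10⁻⁵ = 3.269×10⁻⁵ mol.
Product: Φ × n_abs = 0.66 × 3.269×10⁻⁵ = 2.158×10⁻⁵ mol.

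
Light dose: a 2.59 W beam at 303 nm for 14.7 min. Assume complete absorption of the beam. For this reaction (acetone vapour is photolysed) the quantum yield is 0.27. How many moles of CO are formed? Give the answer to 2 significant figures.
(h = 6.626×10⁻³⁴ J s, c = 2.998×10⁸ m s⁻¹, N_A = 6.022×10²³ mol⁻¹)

0.0016 mol

Photon energy at 303 nm: hc/λ = (6.626×10⁻³⁴)(2.998×10⁸)/(303×10⁻⁹) = 6.556×10⁻¹⁹ J.
Energy delivered: (2.59 W)(882 s) = 2284 J.
Photons incident: 2284 / 6.556×10⁻¹⁹ = 3.484×10²¹, i.e. 3.484×10²¹/6.022×10²³ = 0.005785 mol.
Product: Φ × n_abs = 0.27 × 0.005785 = 0.001562 mol.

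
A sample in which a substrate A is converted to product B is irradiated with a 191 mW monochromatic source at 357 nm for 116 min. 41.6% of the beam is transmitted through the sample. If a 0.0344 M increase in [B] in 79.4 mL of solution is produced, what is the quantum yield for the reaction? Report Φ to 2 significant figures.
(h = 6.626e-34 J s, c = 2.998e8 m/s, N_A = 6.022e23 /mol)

Product: (0.0344 M)(0.0794 L) = 0.002731 mol.
Photon energy at 357 nm: hc/λ = (6.626e-34)(2.998e8)/(357e-9) = 5.564e-19 J.
Energy delivered: (191 mW)(6960 s) = 1329 J.
Photons incident: 1329 / 5.564e-19 = 2.389e21, i.e. 2.389e21/6.022e23 = 0.003967 mol.
Fraction absorbed: 1 − 41.6/100 = 0.5840.
Photons absorbed: 0.5840 × 0.003967 = 0.002317 mol.
Φ = 0.002731 mol / 0.002317 mol photons = 1.2.

Φ = 1.2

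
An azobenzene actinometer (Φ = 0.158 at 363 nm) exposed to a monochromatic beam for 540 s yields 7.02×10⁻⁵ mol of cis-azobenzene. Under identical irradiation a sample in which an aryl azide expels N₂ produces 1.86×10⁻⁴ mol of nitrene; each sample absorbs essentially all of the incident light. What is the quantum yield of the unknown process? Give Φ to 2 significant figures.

Φ = 0.42

Photons absorbed by the actinometer: 7.02×10⁻⁵ / 0.158 = 4.443×10⁻⁴ mol.
Φ(unknown) = 1.86×10⁻⁴ / 4.443×10⁻⁴ = 0.42.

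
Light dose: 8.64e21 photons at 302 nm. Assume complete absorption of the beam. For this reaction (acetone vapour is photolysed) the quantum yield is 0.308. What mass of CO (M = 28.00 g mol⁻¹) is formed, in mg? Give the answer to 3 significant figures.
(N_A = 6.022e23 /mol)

Moles of photons: 8.64e21 / 6.022e23 = 0.01435 mol.
Product: Φ × n_abs = 0.308 × 0.01435 = 0.004420 mol.
Mass: 0.004420 × 28.00 = 0.1238 g = 124 mg.

124 mg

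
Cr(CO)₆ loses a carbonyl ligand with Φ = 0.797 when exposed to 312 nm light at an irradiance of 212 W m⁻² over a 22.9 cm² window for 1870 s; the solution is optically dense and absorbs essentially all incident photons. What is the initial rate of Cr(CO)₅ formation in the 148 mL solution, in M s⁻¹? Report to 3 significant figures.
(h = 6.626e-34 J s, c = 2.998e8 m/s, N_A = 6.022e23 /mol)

6.82e-6 M s⁻¹

Photon energy at 312 nm: hc/λ = (6.626e-34)(2.998e8)/(312e-9) = 6.367e-19 J.
Energy delivered: (212 W m⁻²)(22.9e-4 m²)(1870 s) = 907.8 J.
Photons incident: 907.8 / 6.367e-19 = 1.426e21, i.e. 1.426e21/6.022e23 = 0.002368 mol.
Product formed: 0.797 × 0.002368 = 0.001887 mol.
Rate: 0.001887 mol / (1870 s × 0.148 L) = 6.82e-6 M s⁻¹.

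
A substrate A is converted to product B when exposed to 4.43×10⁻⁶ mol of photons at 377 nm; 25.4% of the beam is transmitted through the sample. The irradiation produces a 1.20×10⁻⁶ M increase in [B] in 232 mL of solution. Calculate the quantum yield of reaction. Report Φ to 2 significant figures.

Φ = 0.084

Product: (1.20×10⁻⁶ M)(0.232 L) = 2.784×10⁻⁷ mol.
Fraction absorbed: 1 − 25.4/100 = 0.7460.
Photons absorbed: 0.7460 × 4.43×10⁻⁶ = 3.305×10⁻⁶ mol.
Φ = 2.784×10⁻⁷ mol / 3.305×10⁻⁶ mol photons = 0.084.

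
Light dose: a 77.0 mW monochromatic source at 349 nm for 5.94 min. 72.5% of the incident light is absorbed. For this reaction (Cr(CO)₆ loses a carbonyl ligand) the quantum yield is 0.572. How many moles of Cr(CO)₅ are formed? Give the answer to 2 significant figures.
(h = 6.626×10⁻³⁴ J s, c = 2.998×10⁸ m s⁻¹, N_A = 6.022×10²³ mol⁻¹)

Photon energy at 349 nm: hc/λ = (6.626×10⁻³⁴)(2.998×10⁸)/(349×10⁻⁹) = 5.692×10⁻¹⁹ J.
Energy delivered: (77.0 mW)(356.4 s) = 27.44 J.
Photons incident: 27.44 / 5.692×10⁻¹⁹ = 4.821×10¹⁹, i.e. 4.821×10¹⁹/6.022×10²³ = 8.006×10⁻⁵ mol.
Photons absorbed: 0.725 × 8.006×10⁻⁵ = 5.804×10⁻⁵ mol.
Product: Φ × n_abs = 0.572 × 5.804×10⁻⁵ = 3.320×10⁻⁵ mol.

3.3×10⁻⁵ mol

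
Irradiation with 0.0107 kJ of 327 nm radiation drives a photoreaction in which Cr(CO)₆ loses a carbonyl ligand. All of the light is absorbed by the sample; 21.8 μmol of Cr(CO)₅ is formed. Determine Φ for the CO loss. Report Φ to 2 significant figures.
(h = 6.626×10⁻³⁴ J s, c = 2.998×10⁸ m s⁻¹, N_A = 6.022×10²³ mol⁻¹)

Φ = 0.75

Product: 21.8 μmol = 2.18×10⁻⁵ mol.
Photon energy at 327 nm: hc/λ = (6.626×10⁻³⁴)(2.998×10⁸)/(327×10⁻⁹) = 6.075×10⁻¹⁹ J.
Incident energy: 0.0107 kJ = 10.7 J.
Photons incident: 10.7 / 6.075×10⁻¹⁹ = 1.761×10¹⁹, i.e. 1.761×10¹⁹/6.022×10²³ = 2.924×10⁻⁵ mol.
Φ = 2.18×10⁻⁵ mol / 2.924×10⁻⁵ mol photons = 0.75.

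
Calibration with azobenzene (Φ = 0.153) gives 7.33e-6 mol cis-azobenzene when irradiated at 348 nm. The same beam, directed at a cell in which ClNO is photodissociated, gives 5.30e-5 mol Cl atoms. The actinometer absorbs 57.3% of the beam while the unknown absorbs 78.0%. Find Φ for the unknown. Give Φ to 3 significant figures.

Photons absorbed by the actinometer: 7.33e-6 / 0.153 = 4.791e-5 mol.
Incident flux: 4.791e-5 / 0.573 = 8.361e-5 einstein.
Absorbed by unknown: 0.780 × 8.361e-5 = 6.522e-5 mol.
Φ(unknown) = 5.30e-5 / 6.522e-5 = 0.813.

Φ = 0.813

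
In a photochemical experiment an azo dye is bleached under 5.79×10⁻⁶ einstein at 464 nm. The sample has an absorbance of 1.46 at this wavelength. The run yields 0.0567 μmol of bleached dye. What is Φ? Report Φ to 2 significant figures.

Product: 0.0567 μmol = 5.67×10⁻⁸ mol.
Fraction absorbed: 1 − 10^(−1.46) = 0.9653.
Photons absorbed: 0.9653 × 5.79×10⁻⁶ = 5.589×10⁻⁶ mol.
Φ = 5.67×10⁻⁸ mol / 5.589×10⁻⁶ mol photons = 0.010.

Φ = 0.010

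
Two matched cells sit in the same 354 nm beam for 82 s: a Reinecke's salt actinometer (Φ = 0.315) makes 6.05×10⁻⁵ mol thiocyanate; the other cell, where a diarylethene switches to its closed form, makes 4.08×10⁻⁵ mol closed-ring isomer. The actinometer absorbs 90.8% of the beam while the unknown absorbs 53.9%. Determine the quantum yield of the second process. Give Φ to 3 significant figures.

Photons absorbed by the actinometer: 6.05×10⁻⁵ / 0.315 = 1.921×10⁻⁴ mol.
Incident flux: 1.921×10⁻⁴ / 0.908 = 2.116×10⁻⁴ einstein.
Absorbed by unknown: 0.539 × 2.116×10⁻⁴ = 1.141×10⁻⁴ mol.
Φ(unknown) = 4.08×10⁻⁵ / 1.141×10⁻⁴ = 0.358.

Φ = 0.358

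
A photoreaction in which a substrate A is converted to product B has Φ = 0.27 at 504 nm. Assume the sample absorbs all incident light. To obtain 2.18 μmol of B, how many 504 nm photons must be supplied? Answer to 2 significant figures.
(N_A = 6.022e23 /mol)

4.9e18 photons

Product: 2.18 μmol = 2.18e-6 mol.
Photons that must be absorbed: 2.18e-6 / 0.27 = 8.074e-6 mol.
Photon count: 8.074e-6 × 6.022e23 = 4.9e18.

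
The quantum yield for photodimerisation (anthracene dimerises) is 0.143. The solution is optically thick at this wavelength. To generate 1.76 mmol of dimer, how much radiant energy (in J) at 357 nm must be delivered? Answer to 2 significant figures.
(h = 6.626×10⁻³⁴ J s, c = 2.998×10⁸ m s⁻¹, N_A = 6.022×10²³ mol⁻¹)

Product: 1.76 mmol = 0.00176 mol.
Photons that must be absorbed: 0.00176 / 0.143 = 0.01231 mol.
Photon energy: hc/λ = 5.564×10⁻¹⁹ J; per mole, 3.351×10⁵ J mol⁻¹.
Energy required: 0.01231 × 3.351×10⁵ = 4100 J.

4100 J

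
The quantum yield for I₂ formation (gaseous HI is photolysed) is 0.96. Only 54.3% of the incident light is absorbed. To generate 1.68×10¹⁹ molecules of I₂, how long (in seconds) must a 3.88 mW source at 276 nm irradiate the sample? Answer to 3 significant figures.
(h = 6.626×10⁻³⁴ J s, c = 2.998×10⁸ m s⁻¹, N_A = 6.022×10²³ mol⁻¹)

t ≈ 5980 s

Product: 1.68×10¹⁹ / 6.022×10²³ = 2.790×10⁻⁵ mol.
Photons that must be absorbed: 2.790×10⁻⁵ / 0.96 = 2.906×10⁻⁵ mol.
Incident photons needed: 2.906×10⁻⁵ / 0.543 = 5.352×10⁻⁵ mol.
Photon energy: hc/λ = 7.197×10⁻¹⁹ J; per mole, 4.334×10⁵ J mol⁻¹.
Energy required: 5.352×10⁻⁵ × 4.334×10⁵ = 23.20 J.
Time: 23.20 J / 0.00388 W = 5980 s.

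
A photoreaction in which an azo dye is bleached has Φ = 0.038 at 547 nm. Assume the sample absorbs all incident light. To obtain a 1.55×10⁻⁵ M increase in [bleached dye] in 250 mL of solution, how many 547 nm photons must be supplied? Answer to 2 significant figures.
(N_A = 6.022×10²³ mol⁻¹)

6.1×10¹⁹ photons

Product: (1.55×10⁻⁵ M)(0.25 L) = 3.875×10⁻⁶ mol.
Photons that must be absorbed: 3.875×10⁻⁶ / 0.038 = 1.020×10⁻⁴ mol.
Photon count: 1.020×10⁻⁴ × 6.022×10²³ = 6.1×10¹⁹.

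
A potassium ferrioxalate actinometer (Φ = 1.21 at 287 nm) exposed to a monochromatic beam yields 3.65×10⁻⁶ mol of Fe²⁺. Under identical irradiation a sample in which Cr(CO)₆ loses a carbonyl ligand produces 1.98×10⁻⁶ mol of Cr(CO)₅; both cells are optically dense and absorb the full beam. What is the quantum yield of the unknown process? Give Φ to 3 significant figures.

Photons absorbed by the actinometer: 3.65×10⁻⁶ / 1.21 = 3.017×10⁻⁶ mol.
Φ(unknown) = 1.98×10⁻⁶ / 3.017×10⁻⁶ = 0.656.

Φ = 0.656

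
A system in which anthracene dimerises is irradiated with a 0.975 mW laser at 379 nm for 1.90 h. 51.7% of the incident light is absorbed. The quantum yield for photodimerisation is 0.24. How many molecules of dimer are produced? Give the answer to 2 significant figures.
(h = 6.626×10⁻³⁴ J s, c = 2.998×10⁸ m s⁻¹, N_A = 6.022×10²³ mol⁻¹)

Photon energy at 379 nm: hc/λ = (6.626×10⁻³⁴)(2.998×10⁸)/(379×10⁻⁹) = 5.241×10⁻¹⁹ J.
Energy delivered: (0.975 mW)(6840 s) = 6.669 J.
Photons incident: 6.669 / 5.241×10⁻¹⁹ = 1.272×10¹⁹, i.e. 1.272×10¹⁹/6.022×10²³ = 2.112×10⁻⁵ mol.
Photons absorbed: 0.517 × 2.112×10⁻⁵ = 1.092×10⁻⁵ mol.
Product: Φ × n_abs = 0.24 × 1.092×10⁻⁵ = 2.621×10⁻⁶ mol.
As a count: 2.621×10⁻⁶ × 6.022×10²³ = 1.6×10¹⁸.

1.6×10¹⁸ molecules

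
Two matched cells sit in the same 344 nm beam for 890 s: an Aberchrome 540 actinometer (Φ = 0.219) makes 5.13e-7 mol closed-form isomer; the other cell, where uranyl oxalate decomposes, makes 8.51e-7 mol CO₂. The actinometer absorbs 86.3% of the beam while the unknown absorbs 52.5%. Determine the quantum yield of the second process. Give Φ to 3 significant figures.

Photons absorbed by the actinometer: 5.13e-7 / 0.219 = 2.342e-6 mol.
Incident flux: 2.342e-6 / 0.863 = 2.714e-6 einstein.
Absorbed by unknown: 0.525 × 2.714e-6 = 1.425e-6 mol.
Φ(unknown) = 8.51e-7 / 1.425e-6 = 0.597.

Φ = 0.597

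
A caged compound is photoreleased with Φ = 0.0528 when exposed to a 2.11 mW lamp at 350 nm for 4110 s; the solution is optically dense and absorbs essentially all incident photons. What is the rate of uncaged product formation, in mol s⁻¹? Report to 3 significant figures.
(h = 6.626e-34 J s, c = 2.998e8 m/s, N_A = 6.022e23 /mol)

Photon energy at 350 nm: hc/λ = (6.626e-34)(2.998e8)/(350e-9) = 5.676e-19 J.
Energy delivered: (2.11 mW)(4110 s) = 8.672 J.
Photons incident: 8.672 / 5.676e-19 = 1.528e19, i.e. 1.528e19/6.022e23 = 2.537e-5 mol.
Product formed: 0.0528 × 2.537e-5 = 1.340e-6 mol.
Rate: 1.340e-6 / 4110 s = 3.26e-10 mol s⁻¹.

3.26e-10 mol s⁻¹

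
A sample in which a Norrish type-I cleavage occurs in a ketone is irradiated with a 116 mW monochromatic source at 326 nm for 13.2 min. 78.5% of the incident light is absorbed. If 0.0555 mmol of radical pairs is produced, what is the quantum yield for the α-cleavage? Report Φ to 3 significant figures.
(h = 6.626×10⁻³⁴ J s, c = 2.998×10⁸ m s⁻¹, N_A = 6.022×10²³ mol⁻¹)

Product: 0.0555 mmol = 5.55×10⁻⁵ mol.
Photon energy at 326 nm: hc/λ = (6.626×10⁻³⁴)(2.998×10⁸)/(326×10⁻⁹) = 6.093×10⁻¹⁹ J.
Energy delivered: (116 mW)(792 s) = 91.87 J.
Photons incident: 91.87 / 6.093×10⁻¹⁹ = 1.508×10²⁰, i.e. 1.508×10²⁰/6.022×10²³ = 2.504×10⁻⁴ mol.
Photons absorbed: 0.785 × 2.504×10⁻⁴ = 1.966×10⁻⁴ mol.
Φ = 5.55×10⁻⁵ mol / 1.966×10⁻⁴ mol photons = 0.282.

Φ = 0.282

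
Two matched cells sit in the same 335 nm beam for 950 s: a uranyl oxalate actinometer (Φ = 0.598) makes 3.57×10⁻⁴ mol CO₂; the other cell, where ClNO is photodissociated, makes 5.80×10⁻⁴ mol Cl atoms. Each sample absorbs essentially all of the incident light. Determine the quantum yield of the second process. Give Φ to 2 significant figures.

Photons absorbed by the actinometer: 3.57×10⁻⁴ / 0.598 = 5.970×10⁻⁴ mol.
Φ(unknown) = 5.80×10⁻⁴ / 5.970×10⁻⁴ = 0.97.

Φ = 0.97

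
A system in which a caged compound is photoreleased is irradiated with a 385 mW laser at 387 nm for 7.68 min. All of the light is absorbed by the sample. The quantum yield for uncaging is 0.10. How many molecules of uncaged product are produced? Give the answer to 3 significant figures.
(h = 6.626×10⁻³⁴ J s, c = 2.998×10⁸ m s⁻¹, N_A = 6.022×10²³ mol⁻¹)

Photon energy at 387 nm: hc/λ = (6.626×10⁻³⁴)(2.998×10⁸)/(387×10⁻⁹) = 5.133×10⁻¹⁹ J.
Energy delivered: (385 mW)(460.8 s) = 177.4 J.
Photons incident: 177.4 / 5.133×10⁻¹⁹ = 3.456×10²⁰, i.e. 3.456×10²⁰/6.022×10²³ = 5.739×10⁻⁴ mol.
Product: Φ × n_abs = 0.10 × 5.739×10⁻⁴ = 5.739×10⁻⁵ mol.
As a count: 5.739×10⁻⁵ × 6.022×10²³ = 3.46×10¹⁹.

3.46×10¹⁹ molecules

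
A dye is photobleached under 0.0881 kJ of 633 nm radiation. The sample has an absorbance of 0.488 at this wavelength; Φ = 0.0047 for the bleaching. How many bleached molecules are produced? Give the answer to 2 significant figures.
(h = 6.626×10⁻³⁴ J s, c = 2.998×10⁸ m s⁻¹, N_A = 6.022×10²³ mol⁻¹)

8.9×10¹⁷ bleached molecules

Photon energy at 633 nm: hc/λ = (6.626×10⁻³⁴)(2.998×10⁸)/(633×10⁻⁹) = 3.138×10⁻¹⁹ J.
Incident energy: 0.0881 kJ = 88.1 J.
Photons incident: 88.1 / 3.138×10⁻¹⁹ = 2.808×10²⁰, i.e. 2.808×10²⁰/6.022×10²³ = 4.663×10⁻⁴ mol.
Fraction absorbed: 1 − 10^(−0.488) = 0.6749.
Photons absorbed: 0.6749 × 4.663×10⁻⁴ = 3.147×10⁻⁴ mol.
Product: Φ × n_abs = 0.0047 × 3.147×10⁻⁴ = 1.479×10⁻⁶ mol.
As a count: 1.479×10⁻⁶ × 6.022×10²³ = 8.9×10¹⁷.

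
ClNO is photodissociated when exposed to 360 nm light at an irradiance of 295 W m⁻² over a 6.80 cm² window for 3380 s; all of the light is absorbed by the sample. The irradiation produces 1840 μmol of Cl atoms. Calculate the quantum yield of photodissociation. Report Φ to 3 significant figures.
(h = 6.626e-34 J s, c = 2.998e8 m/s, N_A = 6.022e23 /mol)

Product: 1840 μmol = 0.00184 mol.
Photon energy at 360 nm: hc/λ = (6.626e-34)(2.998e8)/(360e-9) = 5.518e-19 J.
Energy delivered: (295 W m⁻²)(6.80e-4 m²)(3380 s) = 678.0 J.
Photons incident: 678.0 / 5.518e-19 = 1.229e21, i.e. 1.229e21/6.022e23 = 0.002041 mol.
Φ = 0.00184 mol / 0.002041 mol photons = 0.902.

Φ = 0.902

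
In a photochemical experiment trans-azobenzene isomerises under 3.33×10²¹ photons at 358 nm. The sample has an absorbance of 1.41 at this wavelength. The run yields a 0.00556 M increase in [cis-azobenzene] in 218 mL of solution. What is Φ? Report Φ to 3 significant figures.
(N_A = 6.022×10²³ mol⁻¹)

Product: (0.00556 M)(0.218 L) = 0.001212 mol.
Moles of photons: 3.33×10²¹ / 6.022×10²³ = 0.005530 mol.
Fraction absorbed: 1 − 10^(−1.41) = 0.9611.
Photons absorbed: 0.9611 × 0.005530 = 0.005315 mol.
Φ = 0.001212 mol / 0.005315 mol photons = 0.228.

Φ = 0.228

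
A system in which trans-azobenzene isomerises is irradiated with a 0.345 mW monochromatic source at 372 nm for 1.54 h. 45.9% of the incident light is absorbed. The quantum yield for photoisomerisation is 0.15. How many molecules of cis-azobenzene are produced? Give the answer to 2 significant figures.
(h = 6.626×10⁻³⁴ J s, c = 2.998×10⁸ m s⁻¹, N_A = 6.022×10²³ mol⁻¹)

2.5×10¹⁷ molecules

Photon energy at 372 nm: hc/λ = (6.626×10⁻³⁴)(2.998×10⁸)/(372×10⁻⁹) = 5.340×10⁻¹⁹ J.
Energy delivered: (0.345 mW)(5544 s) = 1.913 J.
Photons incident: 1.913 / 5.340×10⁻¹⁹ = 3.582×10¹⁸, i.e. 3.582×10¹⁸/6.022×10²³ = 5.948×10⁻⁶ mol.
Photons absorbed: 0.459 × 5.948×10⁻⁶ = 2.730×10⁻⁶ mol.
Product: Φ × n_abs = 0.15 × 2.730×10⁻⁶ = 4.095×10⁻⁷ mol.
As a count: 4.095×10⁻⁷ × 6.022×10²³ = 2.5×10¹⁷.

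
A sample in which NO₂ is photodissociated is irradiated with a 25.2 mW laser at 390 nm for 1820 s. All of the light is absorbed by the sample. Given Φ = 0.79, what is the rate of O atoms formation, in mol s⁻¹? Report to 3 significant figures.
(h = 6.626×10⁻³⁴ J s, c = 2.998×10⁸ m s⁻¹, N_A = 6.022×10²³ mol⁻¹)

6.49×10⁻⁸ mol s⁻¹

Photon energy at 390 nm: hc/λ = (6.626×10⁻³⁴)(2.998×10⁸)/(390×10⁻⁹) = 5.094×10⁻¹⁹ J.
Energy delivered: (25.2 mW)(1820 s) = 45.86 J.
Photons incident: 45.86 / 5.094×10⁻¹⁹ = 9.003×10¹⁹, i.e. 9.003×10¹⁹/6.022×10²³ = 1.495×10⁻⁴ mol.
Product formed: 0.79 × 1.495×10⁻⁴ = 1.181×10⁻⁴ mol.
Rate: 1.181×10⁻⁴ / 1820 s = 6.49×10⁻⁸ mol s⁻¹.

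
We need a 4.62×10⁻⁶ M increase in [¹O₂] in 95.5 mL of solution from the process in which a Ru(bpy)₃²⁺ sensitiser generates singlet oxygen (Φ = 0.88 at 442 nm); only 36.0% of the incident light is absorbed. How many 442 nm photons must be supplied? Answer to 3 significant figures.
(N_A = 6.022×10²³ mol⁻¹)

Product: (4.62×10⁻⁶ M)(0.0955 L) = 4.412×10⁻⁷ mol.
Photons that must be absorbed: 4.412×10⁻⁷ / 0.88 = 5.014×10⁻⁷ mol.
Incident photons needed: 5.014×10⁻⁷ / 0.360 = 1.393×10⁻⁶ mol.
Photon count: 1.393×10⁻⁶ × 6.022×10²³ = 8.39×10¹⁷.

8.39×10¹⁷ photons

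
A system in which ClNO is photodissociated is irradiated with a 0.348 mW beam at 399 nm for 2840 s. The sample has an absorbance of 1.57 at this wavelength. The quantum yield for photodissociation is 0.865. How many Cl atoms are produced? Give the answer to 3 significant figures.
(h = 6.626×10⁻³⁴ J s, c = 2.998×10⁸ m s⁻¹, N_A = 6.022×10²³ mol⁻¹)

1.67×10¹⁸ atoms

Photon energy at 399 nm: hc/λ = (6.626×10⁻³⁴)(2.998×10⁸)/(399×10⁻⁹) = 4.979×10⁻¹⁹ J.
Energy delivered: (0.348 mW)(2840 s) = 0.9883 J.
Photons incident: 0.9883 / 4.979×10⁻¹⁹ = 1.985×10¹⁸, i.e. 1.985×10¹⁸/6.022×10²³ = 3.296×10⁻⁶ mol.
Fraction absorbed: 1 − 10^(−1.57) = 0.9731.
Photons absorbed: 0.9731 × 3.296×10⁻⁶ = 3.207×10⁻⁶ mol.
Product: Φ × n_abs = 0.865 × 3.207×10⁻⁶ = 2.774×10⁻⁶ mol.
As a count: 2.774×10⁻⁶ × 6.022×10²³ = 1.67×10¹⁸.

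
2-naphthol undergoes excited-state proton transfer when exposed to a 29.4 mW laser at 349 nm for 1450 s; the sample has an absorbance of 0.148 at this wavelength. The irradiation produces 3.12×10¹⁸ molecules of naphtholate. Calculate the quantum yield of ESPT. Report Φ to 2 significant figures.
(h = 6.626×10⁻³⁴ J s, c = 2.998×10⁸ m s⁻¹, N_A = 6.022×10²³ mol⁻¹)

Φ = 0.14

Product: 3.12×10¹⁸ / 6.022×10²³ = 5.181×10⁻⁶ mol.
Photon energy at 349 nm: hc/λ = (6.626×10⁻³⁴)(2.998×10⁸)/(349×10⁻⁹) = 5.692×10⁻¹⁹ J.
Energy delivered: (29.4 mW)(1450 s) = 42.63 J.
Photons incident: 42.63 / 5.692×10⁻¹⁹ = 7.489×10¹⁹, i.e. 7.489×10¹⁹/6.022×10²³ = 1.244×10⁻⁴ mol.
Fraction absorbed: 1 − 10^(−0.148) = 0.2888.
Photons absorbed: 0.2888 × 1.244×10⁻⁴ = 3.593×10⁻⁵ mol.
Φ = 5.181×10⁻⁶ mol / 3.593×10⁻⁵ mol photons = 0.14.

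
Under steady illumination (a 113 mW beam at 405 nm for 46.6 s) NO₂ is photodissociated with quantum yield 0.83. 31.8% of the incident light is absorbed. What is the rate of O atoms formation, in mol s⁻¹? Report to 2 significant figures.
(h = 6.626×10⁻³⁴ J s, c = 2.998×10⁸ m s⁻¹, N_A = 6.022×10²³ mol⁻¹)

1.0×10⁻⁷ mol s⁻¹

Photon energy at 405 nm: hc/λ = (6.626×10⁻³⁴)(2.998×10⁸)/(405×10⁻⁹) = 4.905×10⁻¹⁹ J.
Energy delivered: (113 mW)(46.6 s) = 5.266 J.
Photons incident: 5.266 / 4.905×10⁻¹⁹ = 1.074×10¹⁹, i.e. 1.074×10¹⁹/6.022×10²³ = 1.783×10⁻⁵ mol.
Photons absorbed: 0.318 × 1.783×10⁻⁵ = 5.670×10⁻⁶ mol.
Product formed: 0.83 × 5.670×10⁻⁶ = 4.706×10⁻⁶ mol.
Rate: 4.706×10⁻⁶ / 46.6 s = 1.0×10⁻⁷ mol s⁻¹.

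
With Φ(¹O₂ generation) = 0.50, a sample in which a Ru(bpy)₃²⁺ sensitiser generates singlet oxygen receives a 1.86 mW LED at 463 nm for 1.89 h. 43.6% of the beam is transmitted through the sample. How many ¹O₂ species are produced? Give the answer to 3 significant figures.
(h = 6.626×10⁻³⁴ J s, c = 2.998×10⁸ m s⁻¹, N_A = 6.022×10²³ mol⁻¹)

Photon energy at 463 nm: hc/λ = (6.626×10⁻³⁴)(2.998×10⁸)/(463×10⁻⁹) = 4.290×10⁻¹⁹ J.
Energy delivered: (1.86 mW)(6804 s) = 12.66 J.
Photons incident: 12.66 / 4.290×10⁻¹⁹ = 2.951×10¹⁹, i.e. 2.951×10¹⁹/6.022×10²³ = 4.900×10⁻⁵ mol.
Fraction absorbed: 1 − 43.6/100 = 0.5640.
Photons absorbed: 0.5640 × 4.900×10⁻⁵ = 2.764×10⁻⁵ mol.
Product: Φ × n_abs = 0.50 × 2.764×10⁻⁵ = 1.382×10⁻⁵ mol.
As a count: 1.382×10⁻⁵ × 6.022×10²³ = 8.32×10¹⁸.

8.32×10¹⁸ species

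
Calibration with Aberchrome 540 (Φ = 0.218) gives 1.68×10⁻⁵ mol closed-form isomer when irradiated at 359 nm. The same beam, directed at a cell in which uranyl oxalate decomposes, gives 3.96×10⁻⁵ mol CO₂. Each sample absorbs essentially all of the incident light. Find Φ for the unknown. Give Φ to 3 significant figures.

Photons absorbed by the actinometer: 1.68×10⁻⁵ / 0.218 = 7.706×10⁻⁵ mol.
Φ(unknown) = 3.96×10⁻⁵ / 7.706×10⁻⁵ = 0.514.

Φ = 0.514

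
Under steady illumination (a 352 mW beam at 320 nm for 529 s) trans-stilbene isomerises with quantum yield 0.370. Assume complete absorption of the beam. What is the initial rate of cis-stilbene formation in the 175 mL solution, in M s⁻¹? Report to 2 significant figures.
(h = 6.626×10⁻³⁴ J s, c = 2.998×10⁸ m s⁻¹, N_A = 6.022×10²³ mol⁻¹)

Photon energy at 320 nm: hc/λ = (6.626×10⁻³⁴)(2.998×10⁸)/(320×10⁻⁹) = 6.208×10⁻¹⁹ J.
Energy delivered: (352 mW)(529 s) = 186.2 J.
Photons incident: 186.2 / 6.208×10⁻¹⁹ = 2.999×10²⁰, i.e. 2.999×10²⁰/6.022×10²³ = 4.980×10⁻⁴ mol.
Product formed: 0.370 × 4.980×10⁻⁴ = 1.843×10⁻⁴ mol.
Rate: 1.843×10⁻⁴ mol / (529 s × 0.175 L) = 2.0×10⁻⁶ M s⁻¹.

2.0×10⁻⁶ M s⁻¹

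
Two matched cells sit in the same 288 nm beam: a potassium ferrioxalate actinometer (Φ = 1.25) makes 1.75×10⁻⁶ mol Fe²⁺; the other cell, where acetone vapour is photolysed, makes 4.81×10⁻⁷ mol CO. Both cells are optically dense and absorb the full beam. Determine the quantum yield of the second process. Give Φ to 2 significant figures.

Φ = 0.34

Photons absorbed by the actinometer: 1.75×10⁻⁶ / 1.25 = 1.400×10⁻⁶ mol.
Φ(unknown) = 4.81×10⁻⁷ / 1.400×10⁻⁶ = 0.34.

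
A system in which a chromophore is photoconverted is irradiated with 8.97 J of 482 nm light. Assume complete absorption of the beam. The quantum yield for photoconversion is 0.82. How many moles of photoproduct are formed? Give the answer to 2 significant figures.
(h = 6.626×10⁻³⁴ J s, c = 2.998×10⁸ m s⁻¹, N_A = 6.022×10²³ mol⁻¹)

Photon energy at 482 nm: hc/λ = (6.626×10⁻³⁴)(2.998×10⁸)/(482×10⁻⁹) = 4.121×10⁻¹⁹ J.
Photons incident: 8.97 / 4.121×10⁻¹⁹ = 2.177×10¹⁹, i.e. 2.177×10¹⁹/6.022×10²³ = 3.615×10⁻⁵ mol.
Product: Φ × n_abs = 0.82 × 3.615×10⁻⁵ = 2.964×10⁻⁵ mol.

3.0×10⁻⁵ mol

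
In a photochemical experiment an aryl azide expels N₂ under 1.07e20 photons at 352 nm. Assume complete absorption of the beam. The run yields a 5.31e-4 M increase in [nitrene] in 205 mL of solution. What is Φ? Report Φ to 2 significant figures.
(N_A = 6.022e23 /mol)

Product: (5.31e-4 M)(0.205 L) = 1.089e-4 mol.
Moles of photons: 1.07e20 / 6.022e23 = 1.777e-4 mol.
Φ = 1.089e-4 mol / 1.777e-4 mol photons = 0.61.

Φ = 0.61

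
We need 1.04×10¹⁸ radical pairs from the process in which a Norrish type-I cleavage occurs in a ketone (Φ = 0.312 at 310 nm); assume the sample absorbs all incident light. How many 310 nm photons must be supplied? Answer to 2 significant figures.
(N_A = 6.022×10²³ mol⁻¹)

3.3×10¹⁸ photons

Product: 1.04×10¹⁸ / 6.022×10²³ = 1.727×10⁻⁶ mol.
Photons that must be absorbed: 1.727×10⁻⁶ / 0.312 = 5.535×10⁻⁶ mol.
Photon count: 5.535×10⁻⁶ × 6.022×10²³ = 3.3×10¹⁸.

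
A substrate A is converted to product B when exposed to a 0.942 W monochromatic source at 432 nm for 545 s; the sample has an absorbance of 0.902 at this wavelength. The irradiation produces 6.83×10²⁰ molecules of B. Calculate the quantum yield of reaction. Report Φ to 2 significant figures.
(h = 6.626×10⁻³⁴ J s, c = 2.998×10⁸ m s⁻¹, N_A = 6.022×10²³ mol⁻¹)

Φ = 0.70

Product: 6.83×10²⁰ / 6.022×10²³ = 0.001134 mol.
Photon energy at 432 nm: hc/λ = (6.626×10⁻³⁴)(2.998×10⁸)/(432×10⁻⁹) = 4.598×10⁻¹⁹ J.
Energy delivered: (0.942 W)(545 s) = 513.4 J.
Photons incident: 513.4 / 4.598×10⁻¹⁹ = 1.117×10²¹, i.e. 1.117×10²¹/6.022×10²³ = 0.001855 mol.
Fraction absorbed: 1 − 10^(−0.902) = 0.8747.
Photons absorbed: 0.8747 × 0.001855 = 0.001623 mol.
Φ = 0.001134 mol / 0.001623 mol photons = 0.70.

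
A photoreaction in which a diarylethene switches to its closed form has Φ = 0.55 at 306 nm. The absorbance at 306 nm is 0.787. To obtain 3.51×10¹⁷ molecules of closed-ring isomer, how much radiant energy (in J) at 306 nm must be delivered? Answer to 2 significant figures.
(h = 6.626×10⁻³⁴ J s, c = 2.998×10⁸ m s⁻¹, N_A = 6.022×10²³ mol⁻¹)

Product: 3.51×10¹⁷ / 6.022×10²³ = 5.829×10⁻⁷ mol.
Photons that must be absorbed: 5.829×10⁻⁷ / 0.55 = 1.060×10⁻⁶ mol.
Fraction absorbed: 1 − 10^(−0.787) = 0.8367.
Incident photons needed: 1.060×10⁻⁶ / 0.8367 = 1.267×10⁻⁶ mol.
Photon energy: hc/λ = 6.492×10⁻¹⁹ J; per mole, 3.909×10⁵ J mol⁻¹.
Energy required: 1.267×10⁻⁶ × 3.909×10⁵ = 0.50 J.

0.50 J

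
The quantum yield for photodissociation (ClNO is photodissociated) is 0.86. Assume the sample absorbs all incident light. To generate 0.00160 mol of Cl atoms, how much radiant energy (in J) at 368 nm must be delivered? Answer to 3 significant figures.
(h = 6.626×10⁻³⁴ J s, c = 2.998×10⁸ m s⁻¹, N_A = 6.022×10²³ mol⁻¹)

605 J

Photons that must be absorbed: 0.00160 / 0.86 = 0.001860 mol.
Photon energy: hc/λ = 5.398×10⁻¹⁹ J; per mole, 3.251×10⁵ J mol⁻¹.
Energy required: 0.001860 × 3.251×10⁵ = 605 J.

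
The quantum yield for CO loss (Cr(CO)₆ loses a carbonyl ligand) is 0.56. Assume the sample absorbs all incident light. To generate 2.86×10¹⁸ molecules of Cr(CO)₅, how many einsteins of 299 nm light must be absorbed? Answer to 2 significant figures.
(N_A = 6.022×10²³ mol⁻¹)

8.5×10⁻⁶ einstein

Product: 2.86×10¹⁸ / 6.022×10²³ = 4.749×10⁻⁶ mol.
Photons that must be absorbed: 4.749×10⁻⁶ / 0.56 = 8.480×10⁻⁶ mol.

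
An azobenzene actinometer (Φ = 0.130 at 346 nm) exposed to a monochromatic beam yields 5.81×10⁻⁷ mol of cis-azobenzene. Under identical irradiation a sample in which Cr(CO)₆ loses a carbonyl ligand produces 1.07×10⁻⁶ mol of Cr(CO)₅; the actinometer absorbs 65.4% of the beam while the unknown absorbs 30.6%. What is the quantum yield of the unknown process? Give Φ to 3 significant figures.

Φ = 0.512

Photons absorbed by the actinometer: 5.81×10⁻⁷ / 0.130 = 4.469×10⁻⁶ mol.
Incident flux: 4.469×10⁻⁶ / 0.654 = 6.833×10⁻⁶ einstein.
Absorbed by unknown: 0.306 × 6.833×10⁻⁶ = 2.091×10⁻⁶ mol.
Φ(unknown) = 1.07×10⁻⁶ / 2.091×10⁻⁶ = 0.512.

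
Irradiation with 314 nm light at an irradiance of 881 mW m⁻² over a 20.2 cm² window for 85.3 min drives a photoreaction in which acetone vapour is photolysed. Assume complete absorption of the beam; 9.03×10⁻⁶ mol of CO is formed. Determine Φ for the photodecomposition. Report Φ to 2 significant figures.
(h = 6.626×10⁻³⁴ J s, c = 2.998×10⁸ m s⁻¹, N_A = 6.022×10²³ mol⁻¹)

Photon energy at 314 nm: hc/λ = (6.626×10⁻³⁴)(2.998×10⁸)/(314×10⁻⁹) = 6.326×10⁻¹⁹ J.
Energy delivered: (881 mW m⁻²)(20.2×10⁻⁴ m²)(5118 s) = 9.108 J.
Photons incident: 9.108 / 6.326×10⁻¹⁹ = 1.440×10¹⁹, i.e. 1.440×10¹⁹/6.022×10²³ = 2.391×10⁻⁵ mol.
Φ = 9.03×10⁻⁶ mol / 2.391×10⁻⁵ mol photons = 0.38.

Φ = 0.38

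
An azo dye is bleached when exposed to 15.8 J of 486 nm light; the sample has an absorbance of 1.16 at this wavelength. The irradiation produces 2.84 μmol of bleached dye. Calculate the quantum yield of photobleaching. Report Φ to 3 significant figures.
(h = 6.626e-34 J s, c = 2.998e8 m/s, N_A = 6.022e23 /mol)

Product: 2.84 μmol = 2.84e-6 mol.
Photon energy at 486 nm: hc/λ = (6.626e-34)(2.998e8)/(486e-9) = 4.087e-19 J.
Photons incident: 15.8 / 4.087e-19 = 3.866e19, i.e. 3.866e19/6.022e23 = 6.420e-5 mol.
Fraction absorbed: 1 − 10^(−1.16) = 0.9308.
Photons absorbed: 0.9308 × 6.420e-5 = 5.976e-5 mol.
Φ = 2.84e-6 mol / 5.976e-5 mol photons = 0.0475.

Φ = 0.0475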